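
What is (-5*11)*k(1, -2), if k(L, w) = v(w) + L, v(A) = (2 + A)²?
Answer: -55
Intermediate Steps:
k(L, w) = L + (2 + w)² (k(L, w) = (2 + w)² + L = L + (2 + w)²)
(-5*11)*k(1, -2) = (-5*11)*(1 + (2 - 2)²) = -55*(1 + 0²) = -55*(1 + 0) = -55*1 = -55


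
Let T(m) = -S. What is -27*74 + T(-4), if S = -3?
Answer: -1995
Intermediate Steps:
T(m) = 3 (T(m) = -1*(-3) = 3)
-27*74 + T(-4) = -27*74 + 3 = -1998 + 3 = -1995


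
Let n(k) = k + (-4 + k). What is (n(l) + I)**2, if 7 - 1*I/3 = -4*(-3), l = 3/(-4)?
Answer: 1681/4 ≈ 420.25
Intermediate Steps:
l = -3/4 (l = 3*(-1/4) = -3/4 ≈ -0.75000)
n(k) = -4 + 2*k
I = -15 (I = 21 - (-12)*(-3) = 21 - 3*12 = 21 - 36 = -15)
(n(l) + I)**2 = ((-4 + 2*(-3/4)) - 15)**2 = ((-4 - 3/2) - 15)**2 = (-11/2 - 15)**2 = (-41/2)**2 = 1681/4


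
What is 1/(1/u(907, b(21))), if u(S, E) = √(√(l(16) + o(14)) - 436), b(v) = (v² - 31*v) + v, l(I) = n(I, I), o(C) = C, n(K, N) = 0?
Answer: √(-436 + √14) ≈ 20.791*I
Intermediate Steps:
l(I) = 0
b(v) = v² - 30*v
u(S, E) = √(-436 + √14) (u(S, E) = √(√(0 + 14) - 436) = √(√14 - 436) = √(-436 + √14))
1/(1/u(907, b(21))) = 1/(1/(√(-436 + √14))) = 1/((-436 + √14)^(-½)) = √(-436 + √14)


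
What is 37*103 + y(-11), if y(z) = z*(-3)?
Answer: 3844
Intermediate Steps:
y(z) = -3*z
37*103 + y(-11) = 37*103 - 3*(-11) = 3811 + 33 = 3844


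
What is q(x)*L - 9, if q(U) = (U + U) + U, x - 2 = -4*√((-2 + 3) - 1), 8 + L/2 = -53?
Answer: -741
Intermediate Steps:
L = -122 (L = -16 + 2*(-53) = -16 - 106 = -122)
x = 2 (x = 2 - 4*√((-2 + 3) - 1) = 2 - 4*√(1 - 1) = 2 - 4*√0 = 2 - 4*0 = 2 + 0 = 2)
q(U) = 3*U (q(U) = 2*U + U = 3*U)
q(x)*L - 9 = (3*2)*(-122) - 9 = 6*(-122) - 9 = -732 - 9 = -741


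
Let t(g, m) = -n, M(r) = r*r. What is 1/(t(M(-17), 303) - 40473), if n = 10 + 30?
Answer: -1/40513 ≈ -2.4683e-5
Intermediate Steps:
n = 40
M(r) = r²
t(g, m) = -40 (t(g, m) = -1*40 = -40)
1/(t(M(-17), 303) - 40473) = 1/(-40 - 40473) = 1/(-40513) = -1/40513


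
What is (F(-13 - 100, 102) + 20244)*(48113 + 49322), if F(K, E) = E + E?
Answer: 1992350880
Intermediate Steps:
F(K, E) = 2*E
(F(-13 - 100, 102) + 20244)*(48113 + 49322) = (2*102 + 20244)*(48113 + 49322) = (204 + 20244)*97435 = 20448*97435 = 1992350880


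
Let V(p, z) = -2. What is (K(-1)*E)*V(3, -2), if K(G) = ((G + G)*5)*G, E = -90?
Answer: 1800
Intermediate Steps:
K(G) = 10*G² (K(G) = ((2*G)*5)*G = (10*G)*G = 10*G²)
(K(-1)*E)*V(3, -2) = ((10*(-1)²)*(-90))*(-2) = ((10*1)*(-90))*(-2) = (10*(-90))*(-2) = -900*(-2) = 1800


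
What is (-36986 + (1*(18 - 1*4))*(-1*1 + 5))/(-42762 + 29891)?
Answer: 36930/12871 ≈ 2.8692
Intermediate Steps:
(-36986 + (1*(18 - 1*4))*(-1*1 + 5))/(-42762 + 29891) = (-36986 + (1*(18 - 4))*(-1 + 5))/(-12871) = (-36986 + (1*14)*4)*(-1/12871) = (-36986 + 14*4)*(-1/12871) = (-36986 + 56)*(-1/12871) = -36930*(-1/12871) = 36930/12871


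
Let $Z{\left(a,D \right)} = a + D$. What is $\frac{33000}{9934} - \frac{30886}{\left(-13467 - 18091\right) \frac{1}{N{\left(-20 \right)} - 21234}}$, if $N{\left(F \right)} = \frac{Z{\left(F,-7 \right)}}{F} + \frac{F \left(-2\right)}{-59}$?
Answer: $- \frac{1921571186484587}{92481665740} \approx -20778.0$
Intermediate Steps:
$Z{\left(a,D \right)} = D + a$
$N{\left(F \right)} = \frac{2 F}{59} + \frac{-7 + F}{F}$ ($N{\left(F \right)} = \frac{-7 + F}{F} + \frac{F \left(-2\right)}{-59} = \frac{-7 + F}{F} + - 2 F \left(- \frac{1}{59}\right) = \frac{-7 + F}{F} + \frac{2 F}{59} = \frac{2 F}{59} + \frac{-7 + F}{F}$)
$\frac{33000}{9934} - \frac{30886}{\left(-13467 - 18091\right) \frac{1}{N{\left(-20 \right)} - 21234}} = \frac{33000}{9934} - \frac{30886}{\left(-13467 - 18091\right) \frac{1}{\left(1 - \frac{7}{-20} + \frac{2}{59} \left(-20\right)\right) - 21234}} = 33000 \cdot \frac{1}{9934} - \frac{30886}{\left(-31558\right) \frac{1}{\left(1 - - \frac{7}{20} - \frac{40}{59}\right) - 21234}} = \frac{16500}{4967} - \frac{30886}{\left(-31558\right) \frac{1}{\left(1 + \frac{7}{20} - \frac{40}{59}\right) - 21234}} = \frac{16500}{4967} - \frac{30886}{\left(-31558\right) \frac{1}{\frac{793}{1180} - 21234}} = \frac{16500}{4967} - \frac{30886}{\left(-31558\right) \frac{1}{- \frac{25055327}{1180}}} = \frac{16500}{4967} - \frac{30886}{\left(-31558\right) \left(- \frac{1180}{25055327}\right)} = \frac{16500}{4967} - \frac{30886}{\frac{37238440}{25055327}} = \frac{16500}{4967} - \frac{386929414861}{18619220} = - \frac{1921571186484587}{92481665740}$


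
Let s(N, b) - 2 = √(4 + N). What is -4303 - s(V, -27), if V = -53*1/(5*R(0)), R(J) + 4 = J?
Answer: -4305 - √665/10 ≈ -4307.6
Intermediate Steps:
R(J) = -4 + J
V = 53/20 (V = -53*1/(5*(-4 + 0)) = -53/(5*(-4)) = -53/(-20) = -53*(-1/20) = 53/20 ≈ 2.6500)
s(N, b) = 2 + √(4 + N)
-4303 - s(V, -27) = -4303 - (2 + √(4 + 53/20)) = -4303 - (2 + √(133/20)) = -4303 - (2 + √665/10) = -4303 + (-2 - √665/10) = -4305 - √665/10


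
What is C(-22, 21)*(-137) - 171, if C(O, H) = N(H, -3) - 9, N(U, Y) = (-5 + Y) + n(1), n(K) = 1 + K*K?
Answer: 1884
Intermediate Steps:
n(K) = 1 + K²
N(U, Y) = -3 + Y (N(U, Y) = (-5 + Y) + (1 + 1²) = (-5 + Y) + (1 + 1) = (-5 + Y) + 2 = -3 + Y)
C(O, H) = -15 (C(O, H) = (-3 - 3) - 9 = -6 - 9 = -15)
C(-22, 21)*(-137) - 171 = -15*(-137) - 171 = 2055 - 171 = 1884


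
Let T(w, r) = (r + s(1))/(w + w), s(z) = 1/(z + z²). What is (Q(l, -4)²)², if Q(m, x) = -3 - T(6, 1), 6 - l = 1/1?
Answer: 390625/4096 ≈ 95.367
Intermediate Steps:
T(w, r) = (½ + r)/(2*w) (T(w, r) = (r + 1/(1*(1 + 1)))/(w + w) = (r + 1/2)/((2*w)) = (r + 1*(½))*(1/(2*w)) = (r + ½)*(1/(2*w)) = (½ + r)*(1/(2*w)) = (½ + r)/(2*w))
l = 5 (l = 6 - 1/1 = 6 - 1 = 5)
Q(m, x) = -25/8 (Q(m, x) = -3 - (1 + 2*1)/(4*6) = -3 - (1 + 2)/(4*6) = -3 - 3/(4*6) = -3 - 1*⅛ = -3 - ⅛ = -25/8)
(Q(l, -4)²)² = ((-25/8)²)² = (625/64)² = 390625/4096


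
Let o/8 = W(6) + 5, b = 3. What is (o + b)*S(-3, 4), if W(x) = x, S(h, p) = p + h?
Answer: 91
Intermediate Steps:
S(h, p) = h + p
o = 88 (o = 8*(6 + 5) = 8*11 = 88)
(o + b)*S(-3, 4) = (88 + 3)*(-3 + 4) = 91*1 = 91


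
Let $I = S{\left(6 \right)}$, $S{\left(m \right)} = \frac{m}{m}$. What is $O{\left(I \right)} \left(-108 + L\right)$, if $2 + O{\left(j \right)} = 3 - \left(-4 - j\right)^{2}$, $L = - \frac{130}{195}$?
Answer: $2608$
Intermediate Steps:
$S{\left(m \right)} = 1$
$I = 1$
$L = - \frac{2}{3}$ ($L = \left(-130\right) \frac{1}{195} = - \frac{2}{3} \approx -0.66667$)
$O{\left(j \right)} = 1 - \left(-4 - j\right)^{2}$ ($O{\left(j \right)} = -2 - \left(-3 + \left(-4 - j\right)^{2}\right) = 1 - \left(-4 - j\right)^{2}$)
$O{\left(I \right)} \left(-108 + L\right) = \left(1 - \left(4 + 1\right)^{2}\right) \left(-108 - \frac{2}{3}\right) = \left(1 - 5^{2}\right) \left(- \frac{326}{3}\right) = \left(1 - 25\right) \left(- \frac{326}{3}\right) = \left(-24\right) \left(- \frac{326}{3}\right) = 2608$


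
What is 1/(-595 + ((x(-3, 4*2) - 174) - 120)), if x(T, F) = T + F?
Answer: -1/884 ≈ -0.0011312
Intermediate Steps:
x(T, F) = F + T
1/(-595 + ((x(-3, 4*2) - 174) - 120)) = 1/(-595 + (((4*2 - 3) - 174) - 120)) = 1/(-595 + (((8 - 3) - 174) - 120)) = 1/(-595 + ((5 - 174) - 120)) = 1/(-595 + (-169 - 120)) = 1/(-595 - 289) = 1/(-884) = -1/884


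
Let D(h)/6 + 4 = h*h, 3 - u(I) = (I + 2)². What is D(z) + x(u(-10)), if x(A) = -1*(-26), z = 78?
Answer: 36506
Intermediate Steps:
u(I) = 3 - (2 + I)² (u(I) = 3 - (I + 2)² = 3 - (2 + I)²)
x(A) = 26
D(h) = -24 + 6*h² (D(h) = -24 + 6*(h*h) = -24 + 6*h²)
D(z) + x(u(-10)) = (-24 + 6*78²) + 26 = (-24 + 6*6084) + 26 = (-24 + 36504) + 26 = 36480 + 26 = 36506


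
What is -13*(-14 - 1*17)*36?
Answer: 14508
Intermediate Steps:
-13*(-14 - 1*17)*36 = -13*(-14 - 17)*36 = -13*(-31)*36 = 403*36 = 14508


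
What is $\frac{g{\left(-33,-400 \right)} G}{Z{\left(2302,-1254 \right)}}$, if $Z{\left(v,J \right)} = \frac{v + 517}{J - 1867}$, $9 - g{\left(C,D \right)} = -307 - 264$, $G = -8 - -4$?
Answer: $\frac{7240720}{2819} \approx 2568.5$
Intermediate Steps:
$G = -4$ ($G = -8 + 4 = -4$)
$g{\left(C,D \right)} = 580$ ($g{\left(C,D \right)} = 9 - \left(-307 - 264\right) = 9 - -571 = 9 + 571 = 580$)
$Z{\left(v,J \right)} = \frac{517 + v}{-1867 + J}$
$\frac{g{\left(-33,-400 \right)} G}{Z{\left(2302,-1254 \right)}} = \frac{580 \left(-4\right)}{\frac{1}{-1867 - 1254} \left(517 + 2302\right)} = - \frac{2320}{\frac{1}{-3121} \cdot 2819} = - \frac{2320}{\left(- \frac{1}{3121}\right) 2819} = - \frac{2320}{- \frac{2819}{3121}} = \left(-2320\right) \left(- \frac{3121}{2819}\right) = \frac{7240720}{2819}$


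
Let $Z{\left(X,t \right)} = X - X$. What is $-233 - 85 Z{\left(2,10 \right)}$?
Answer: $-233$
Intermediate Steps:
$Z{\left(X,t \right)} = 0$
$-233 - 85 Z{\left(2,10 \right)} = -233 - 0 = -233 + 0 = -233$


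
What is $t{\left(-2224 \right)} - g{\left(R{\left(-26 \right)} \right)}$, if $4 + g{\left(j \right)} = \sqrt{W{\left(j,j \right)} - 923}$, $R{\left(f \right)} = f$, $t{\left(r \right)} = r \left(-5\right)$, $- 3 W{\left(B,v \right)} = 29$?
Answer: $11124 - \frac{i \sqrt{8394}}{3} \approx 11124.0 - 30.54 i$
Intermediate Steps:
$W{\left(B,v \right)} = - \frac{29}{3}$ ($W{\left(B,v \right)} = \left(- \frac{1}{3}\right) 29 = - \frac{29}{3}$)
$t{\left(r \right)} = - 5 r$
$g{\left(j \right)} = -4 + \frac{i \sqrt{8394}}{3}$ ($g{\left(j \right)} = -4 + \sqrt{- \frac{29}{3} - 923} = -4 + \sqrt{- \frac{2798}{3}} = -4 + \frac{i \sqrt{8394}}{3}$)
$t{\left(-2224 \right)} - g{\left(R{\left(-26 \right)} \right)} = \left(-5\right) \left(-2224\right) - \left(-4 + \frac{i \sqrt{8394}}{3}\right) = 11120 + \left(4 - \frac{i \sqrt{8394}}{3}\right) = 11124 - \frac{i \sqrt{8394}}{3}$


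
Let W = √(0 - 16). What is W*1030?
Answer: 4120*I ≈ 4120.0*I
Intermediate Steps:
W = 4*I (W = √(-16) = 4*I ≈ 4.0*I)
W*1030 = (4*I)*1030 = 4120*I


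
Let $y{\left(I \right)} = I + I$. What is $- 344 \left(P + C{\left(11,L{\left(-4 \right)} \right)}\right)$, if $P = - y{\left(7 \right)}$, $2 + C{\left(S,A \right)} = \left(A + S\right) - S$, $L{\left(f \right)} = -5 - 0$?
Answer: $7224$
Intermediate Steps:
$y{\left(I \right)} = 2 I$
$L{\left(f \right)} = -5$ ($L{\left(f \right)} = -5 + 0 = -5$)
$C{\left(S,A \right)} = -2 + A$ ($C{\left(S,A \right)} = -2 + \left(\left(A + S\right) - S\right) = -2 + A$)
$P = -14$ ($P = - 2 \cdot 7 = \left(-1\right) 14 = -14$)
$- 344 \left(P + C{\left(11,L{\left(-4 \right)} \right)}\right) = - 344 \left(-14 - 7\right) = \left(-344\right) \left(-21\right) = 7224$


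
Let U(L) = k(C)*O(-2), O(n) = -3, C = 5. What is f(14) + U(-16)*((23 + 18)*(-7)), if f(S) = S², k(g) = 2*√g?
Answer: 196 + 1722*√5 ≈ 4046.5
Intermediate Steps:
U(L) = -6*√5 (U(L) = (2*√5)*(-3) = -6*√5)
f(14) + U(-16)*((23 + 18)*(-7)) = 14² + (-6*√5)*((23 + 18)*(-7)) = 196 + (-6*√5)*(41*(-7)) = 196 - 6*√5*(-287) = 196 + 1722*√5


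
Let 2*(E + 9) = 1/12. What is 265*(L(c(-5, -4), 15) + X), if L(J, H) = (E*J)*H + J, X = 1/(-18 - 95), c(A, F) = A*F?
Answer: -159757105/226 ≈ -7.0689e+5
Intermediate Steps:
E = -215/24 (E = -9 + (½)/12 = -9 + (½)*(1/12) = -9 + 1/24 = -215/24 ≈ -8.9583)
X = -1/113 (X = 1/(-113) = -1/113 ≈ -0.0088496)
L(J, H) = J - 215*H*J/24 (L(J, H) = (-215*J/24)*H + J = -215*H*J/24 + J = J - 215*H*J/24)
265*(L(c(-5, -4), 15) + X) = 265*((-5*(-4))*(24 - 215*15)/24 - 1/113) = 265*((1/24)*20*(24 - 3225) - 1/113) = 265*((1/24)*20*(-3201) - 1/113) = 265*(-5335/2 - 1/113) = 265*(-602857/226) = -159757105/226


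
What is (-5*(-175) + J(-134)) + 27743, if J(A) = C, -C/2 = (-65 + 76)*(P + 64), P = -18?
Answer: 27606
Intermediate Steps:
C = -1012 (C = -2*(-65 + 76)*(-18 + 64) = -22*46 = -2*506 = -1012)
J(A) = -1012
(-5*(-175) + J(-134)) + 27743 = (-5*(-175) - 1012) + 27743 = (875 - 1012) + 27743 = -137 + 27743 = 27606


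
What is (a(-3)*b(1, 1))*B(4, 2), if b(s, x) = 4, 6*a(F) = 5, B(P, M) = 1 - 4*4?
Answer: -50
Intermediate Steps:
B(P, M) = -15 (B(P, M) = 1 - 1*16 = 1 - 16 = -15)
a(F) = 5/6 (a(F) = (1/6)*5 = 5/6)
(a(-3)*b(1, 1))*B(4, 2) = ((5/6)*4)*(-15) = (10/3)*(-15) = -50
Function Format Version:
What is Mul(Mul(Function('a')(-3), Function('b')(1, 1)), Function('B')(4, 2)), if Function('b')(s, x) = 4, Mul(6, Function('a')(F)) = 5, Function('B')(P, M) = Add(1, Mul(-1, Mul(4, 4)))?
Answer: -50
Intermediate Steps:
Function('B')(P, M) = -15 (Function('B')(P, M) = Add(1, Mul(-1, 16)) = Add(1, -16) = -15)
Function('a')(F) = Rational(5, 6) (Function('a')(F) = Mul(Rational(1, 6), 5) = Rational(5, 6))
Mul(Mul(Function('a')(-3), Function('b')(1, 1)), Function('B')(4, 2)) = Mul(Mul(Rational(5, 6), 4), -15) = Mul(Rational(10, 3), -15) = -50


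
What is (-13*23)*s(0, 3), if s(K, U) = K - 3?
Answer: 897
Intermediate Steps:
s(K, U) = -3 + K
(-13*23)*s(0, 3) = (-13*23)*(-3 + 0) = -299*(-3) = 897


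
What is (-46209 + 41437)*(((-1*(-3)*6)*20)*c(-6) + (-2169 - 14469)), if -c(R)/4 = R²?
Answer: 326777016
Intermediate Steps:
c(R) = -4*R²
(-46209 + 41437)*(((-1*(-3)*6)*20)*c(-6) + (-2169 - 14469)) = (-46209 + 41437)*(((-1*(-3)*6)*20)*(-4*(-6)²) + (-2169 - 14469)) = -4772*(((3*6)*20)*(-4*36) - 16638) = -4772*((18*20)*(-144) - 16638) = -4772*(360*(-144) - 16638) = -4772*(-51840 - 16638) = -4772*(-68478) = 326777016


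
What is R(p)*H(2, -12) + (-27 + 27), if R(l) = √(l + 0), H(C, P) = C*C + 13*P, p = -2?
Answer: -152*I*√2 ≈ -214.96*I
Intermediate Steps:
H(C, P) = C² + 13*P
R(l) = √l
R(p)*H(2, -12) + (-27 + 27) = √(-2)*(2² + 13*(-12)) + (-27 + 27) = (I*√2)*(4 - 156) + 0 = (I*√2)*(-152) + 0 = -152*I*√2 + 0 = -152*I*√2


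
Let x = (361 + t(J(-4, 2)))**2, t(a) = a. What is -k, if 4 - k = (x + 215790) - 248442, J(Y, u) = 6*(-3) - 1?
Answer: 84308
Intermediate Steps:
J(Y, u) = -19 (J(Y, u) = -18 - 1 = -19)
x = 116964 (x = (361 - 19)**2 = 342**2 = 116964)
k = -84308 (k = 4 - ((116964 + 215790) - 248442) = 4 - (332754 - 248442) = 4 - 1*84312 = 4 - 84312 = -84308)
-k = -1*(-84308) = 84308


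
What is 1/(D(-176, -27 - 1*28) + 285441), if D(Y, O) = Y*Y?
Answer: 1/316417 ≈ 3.1604e-6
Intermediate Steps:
D(Y, O) = Y**2
1/(D(-176, -27 - 1*28) + 285441) = 1/((-176)**2 + 285441) = 1/(30976 + 285441) = 1/316417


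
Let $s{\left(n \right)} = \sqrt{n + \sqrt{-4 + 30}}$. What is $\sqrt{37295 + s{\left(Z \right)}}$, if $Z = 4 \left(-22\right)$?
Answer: $\sqrt{37295 + i \sqrt{88 - \sqrt{26}}} \approx 193.12 + 0.024 i$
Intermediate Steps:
$Z = -88$
$s{\left(n \right)} = \sqrt{n + \sqrt{26}}$
$\sqrt{37295 + s{\left(Z \right)}} = \sqrt{37295 + \sqrt{-88 + \sqrt{26}}}$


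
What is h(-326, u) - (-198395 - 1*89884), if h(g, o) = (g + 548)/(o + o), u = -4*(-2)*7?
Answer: 16143735/56 ≈ 2.8828e+5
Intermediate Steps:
u = 56 (u = 8*7 = 56)
h(g, o) = (548 + g)/(2*o) (h(g, o) = (548 + g)/((2*o)) = (548 + g)*(1/(2*o)) = (548 + g)/(2*o))
h(-326, u) - (-198395 - 1*89884) = (½)*(548 - 326)/56 - (-198395 - 1*89884) = (½)*(1/56)*222 - (-198395 - 89884) = 111/56 - 1*(-288279) = 111/56 + 288279 = 16143735/56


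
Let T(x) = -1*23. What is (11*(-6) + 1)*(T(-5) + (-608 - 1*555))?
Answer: 77090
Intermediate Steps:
T(x) = -23
(11*(-6) + 1)*(T(-5) + (-608 - 1*555)) = (11*(-6) + 1)*(-23 + (-608 - 1*555)) = (-66 + 1)*(-23 + (-608 - 555)) = -65*(-23 - 1163) = -65*(-1186) = 77090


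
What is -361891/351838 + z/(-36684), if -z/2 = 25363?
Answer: 571465618/1613353149 ≈ 0.35421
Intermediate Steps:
z = -50726 (z = -2*25363 = -50726)
-361891/351838 + z/(-36684) = -361891/351838 - 50726/(-36684) = -361891*1/351838 - 50726*(-1/36684) = -361891/351838 + 25363/18342 = 571465618/1613353149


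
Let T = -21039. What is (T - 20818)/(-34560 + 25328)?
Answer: 41857/9232 ≈ 4.5339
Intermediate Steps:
(T - 20818)/(-34560 + 25328) = (-21039 - 20818)/(-34560 + 25328) = -41857/(-9232) = -41857*(-1/9232) = 41857/9232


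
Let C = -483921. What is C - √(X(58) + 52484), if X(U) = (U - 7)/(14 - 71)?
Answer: -483921 - √18946401/19 ≈ -4.8415e+5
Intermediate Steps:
X(U) = 7/57 - U/57 (X(U) = (-7 + U)/(-57) = (-7 + U)*(-1/57) = 7/57 - U/57)
C - √(X(58) + 52484) = -483921 - √((7/57 - 1/57*58) + 52484) = -483921 - √((7/57 - 58/57) + 52484) = -483921 - √(-17/19 + 52484) = -483921 - √(997179/19) = -483921 - √18946401/19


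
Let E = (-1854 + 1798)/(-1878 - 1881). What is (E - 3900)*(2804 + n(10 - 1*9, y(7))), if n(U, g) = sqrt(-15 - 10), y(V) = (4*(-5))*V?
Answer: -5872394768/537 - 10471460*I/537 ≈ -1.0936e+7 - 19500.0*I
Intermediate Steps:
y(V) = -20*V
E = 8/537 (E = -56/(-3759) = -56*(-1/3759) = 8/537 ≈ 0.014898)
n(U, g) = 5*I (n(U, g) = sqrt(-25) = 5*I)
(E - 3900)*(2804 + n(10 - 1*9, y(7))) = (8/537 - 3900)*(2804 + 5*I) = -2094292*(2804 + 5*I)/537 = -5872394768/537 - 10471460*I/537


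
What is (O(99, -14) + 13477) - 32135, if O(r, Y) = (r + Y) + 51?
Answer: -18522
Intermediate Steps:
O(r, Y) = 51 + Y + r (O(r, Y) = (Y + r) + 51 = 51 + Y + r)
(O(99, -14) + 13477) - 32135 = ((51 - 14 + 99) + 13477) - 32135 = (136 + 13477) - 32135 = 13613 - 32135 = -18522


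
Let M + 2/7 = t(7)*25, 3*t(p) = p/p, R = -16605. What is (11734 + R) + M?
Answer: -102122/21 ≈ -4863.0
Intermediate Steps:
t(p) = ⅓ (t(p) = (p/p)/3 = (⅓)*1 = ⅓)
M = 169/21 (M = -2/7 + (⅓)*25 = -2/7 + 25/3 = 169/21 ≈ 8.0476)
(11734 + R) + M = (11734 - 16605) + 169/21 = -4871 + 169/21 = -102122/21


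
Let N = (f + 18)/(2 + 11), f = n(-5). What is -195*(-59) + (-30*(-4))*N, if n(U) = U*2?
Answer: 150525/13 ≈ 11579.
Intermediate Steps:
n(U) = 2*U
f = -10 (f = 2*(-5) = -10)
N = 8/13 (N = (-10 + 18)/(2 + 11) = 8/13 ≈ 0.61539)
-195*(-59) + (-30*(-4))*N = -195*(-59) - 30*(-4)*(8/13) = 11505 + 120*(8/13) = 11505 + 960/13 = 150525/13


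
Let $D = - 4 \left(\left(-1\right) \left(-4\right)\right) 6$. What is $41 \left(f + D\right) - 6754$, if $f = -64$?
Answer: $-13314$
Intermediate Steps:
$D = -96$ ($D = \left(-4\right) 4 \cdot 6 = \left(-16\right) 6 = -96$)
$41 \left(f + D\right) - 6754 = 41 \left(-64 - 96\right) - 6754 = 41 \left(-160\right) - 6754 = -6560 - 6754 = -13314$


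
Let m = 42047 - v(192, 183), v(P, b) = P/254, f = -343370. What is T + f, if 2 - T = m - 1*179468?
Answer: -26155173/127 ≈ -2.0595e+5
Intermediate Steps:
v(P, b) = P/254 (v(P, b) = P*(1/254) = P/254)
m = 5339873/127 (m = 42047 - 192/254 = 42047 - 1*96/127 = 42047 - 96/127 = 5339873/127 ≈ 42046.)
T = 17452817/127 (T = 2 - (5339873/127 - 1*179468) = 2 - (5339873/127 - 179468) = 2 - 1*(-17452563/127) = 2 + 17452563/127 = 17452817/127 ≈ 1.3742e+5)
T + f = 17452817/127 - 343370 = -26155173/127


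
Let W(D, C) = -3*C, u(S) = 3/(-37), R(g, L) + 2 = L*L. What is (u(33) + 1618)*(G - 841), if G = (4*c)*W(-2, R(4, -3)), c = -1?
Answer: -45316291/37 ≈ -1.2248e+6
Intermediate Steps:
R(g, L) = -2 + L² (R(g, L) = -2 + L*L = -2 + L²)
u(S) = -3/37 (u(S) = 3*(-1/37) = -3/37)
G = 84 (G = (4*(-1))*(-3*(-2 + (-3)²)) = -(-12)*(-2 + 9) = -(-12)*7 = -4*(-21) = 84)
(u(33) + 1618)*(G - 841) = (-3/37 + 1618)*(84 - 841) = (59863/37)*(-757) = -45316291/37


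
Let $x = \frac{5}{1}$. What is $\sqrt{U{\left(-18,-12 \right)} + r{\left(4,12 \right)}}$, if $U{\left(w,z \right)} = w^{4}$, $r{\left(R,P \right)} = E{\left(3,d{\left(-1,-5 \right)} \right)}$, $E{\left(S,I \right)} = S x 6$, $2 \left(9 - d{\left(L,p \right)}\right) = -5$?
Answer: $3 \sqrt{11674} \approx 324.14$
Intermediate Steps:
$d{\left(L,p \right)} = \frac{23}{2}$ ($d{\left(L,p \right)} = 9 - - \frac{5}{2} = 9 + \frac{5}{2} = \frac{23}{2}$)
$x = 5$ ($x = 5 \cdot 1 = 5$)
$E{\left(S,I \right)} = 30 S$ ($E{\left(S,I \right)} = S 5 \cdot 6 = 5 S 6 = 30 S$)
$r{\left(R,P \right)} = 90$ ($r{\left(R,P \right)} = 30 \cdot 3 = 90$)
$\sqrt{U{\left(-18,-12 \right)} + r{\left(4,12 \right)}} = \sqrt{\left(-18\right)^{4} + 90} = \sqrt{104976 + 90} = \sqrt{105066} = 3 \sqrt{11674}$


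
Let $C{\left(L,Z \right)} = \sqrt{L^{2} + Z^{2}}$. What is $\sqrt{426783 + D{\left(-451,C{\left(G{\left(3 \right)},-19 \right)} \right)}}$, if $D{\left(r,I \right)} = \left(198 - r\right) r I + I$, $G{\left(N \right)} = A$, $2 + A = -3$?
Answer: $\sqrt{426783 - 292698 \sqrt{386}} \approx 2307.3 i$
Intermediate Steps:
$A = -5$ ($A = -2 - 3 = -5$)
$G{\left(N \right)} = -5$
$D{\left(r,I \right)} = I + I r \left(198 - r\right)$ ($D{\left(r,I \right)} = r \left(198 - r\right) I + I = I r \left(198 - r\right) + I = I + I r \left(198 - r\right)$)
$\sqrt{426783 + D{\left(-451,C{\left(G{\left(3 \right)},-19 \right)} \right)}} = \sqrt{426783 + \sqrt{\left(-5\right)^{2} + \left(-19\right)^{2}} \left(1 - \left(-451\right)^{2} + 198 \left(-451\right)\right)} = \sqrt{426783 + \sqrt{25 + 361} \left(1 - 203401 - 89298\right)} = \sqrt{426783 + \sqrt{386} \left(1 - 203401 - 89298\right)} = \sqrt{426783 + \sqrt{386} \left(-292698\right)} = \sqrt{426783 - 292698 \sqrt{386}}$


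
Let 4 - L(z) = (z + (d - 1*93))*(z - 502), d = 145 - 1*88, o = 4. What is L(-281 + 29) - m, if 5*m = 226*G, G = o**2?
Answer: -1089356/5 ≈ -2.1787e+5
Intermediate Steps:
d = 57 (d = 145 - 88 = 57)
G = 16 (G = 4**2 = 16)
L(z) = 4 - (-502 + z)*(-36 + z) (L(z) = 4 - (z + (57 - 1*93))*(z - 502) = 4 - (z + (57 - 93))*(-502 + z) = 4 - (z - 36)*(-502 + z) = 4 - (-36 + z)*(-502 + z) = 4 - (-502 + z)*(-36 + z))
m = 3616/5 (m = (226*16)/5 = (1/5)*3616 = 3616/5 ≈ 723.20)
L(-281 + 29) - m = (-18068 - (-281 + 29)**2 + 538*(-281 + 29)) - 1*3616/5 = (-18068 - 1*(-252)**2 + 538*(-252)) - 3616/5 = (-18068 - 1*63504 - 135576) - 3616/5 = (-18068 - 63504 - 135576) - 3616/5 = -217148 - 3616/5 = -1089356/5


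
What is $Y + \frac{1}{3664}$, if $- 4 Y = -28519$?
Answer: $\frac{26123405}{3664} \approx 7129.8$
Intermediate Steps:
$Y = \frac{28519}{4}$ ($Y = \left(- \frac{1}{4}\right) \left(-28519\right) = \frac{28519}{4} \approx 7129.8$)
$Y + \frac{1}{3664} = \frac{28519}{4} + \frac{1}{3664} = \frac{26123405}{3664}$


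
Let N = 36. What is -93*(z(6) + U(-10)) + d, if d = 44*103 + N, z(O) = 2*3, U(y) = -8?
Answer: 4754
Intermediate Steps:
z(O) = 6
d = 4568 (d = 44*103 + 36 = 4532 + 36 = 4568)
-93*(z(6) + U(-10)) + d = -93*(6 - 8) + 4568 = -93*(-2) + 4568 = 186 + 4568 = 4754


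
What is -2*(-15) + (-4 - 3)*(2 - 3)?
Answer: 37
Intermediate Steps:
-2*(-15) + (-4 - 3)*(2 - 3) = 30 - 7*(-1) = 30 + 7 = 37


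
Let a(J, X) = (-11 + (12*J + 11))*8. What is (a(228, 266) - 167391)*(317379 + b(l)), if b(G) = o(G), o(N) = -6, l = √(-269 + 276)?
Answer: -46178723619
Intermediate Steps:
l = √7 ≈ 2.6458
b(G) = -6
a(J, X) = 96*J (a(J, X) = (-11 + (11 + 12*J))*8 = (12*J)*8 = 96*J)
(a(228, 266) - 167391)*(317379 + b(l)) = (96*228 - 167391)*(317379 - 6) = (21888 - 167391)*317373 = -145503*317373 = -46178723619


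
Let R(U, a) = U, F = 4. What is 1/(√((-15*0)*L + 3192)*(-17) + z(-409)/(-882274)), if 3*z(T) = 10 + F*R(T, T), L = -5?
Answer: -119548127/179517873957095831 - 6616462994146*√798/179517873957095831 ≈ -0.0010412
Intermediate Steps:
z(T) = 10/3 + 4*T/3 (z(T) = (10 + 4*T)/3 = 10/3 + 4*T/3)
1/(√((-15*0)*L + 3192)*(-17) + z(-409)/(-882274)) = 1/(√(-15*0*(-5) + 3192)*(-17) + (10/3 + (4/3)*(-409))/(-882274)) = 1/(√(0*(-5) + 3192)*(-17) + (10/3 - 1636/3)*(-1/882274)) = 1/(√(0 + 3192)*(-17) - 542*(-1/882274)) = 1/(√3192*(-17) + 271/441137) = 1/((2*√798)*(-17) + 271/441137) = 1/(-34*√798 + 271/441137) = 1/(271/441137 - 34*√798)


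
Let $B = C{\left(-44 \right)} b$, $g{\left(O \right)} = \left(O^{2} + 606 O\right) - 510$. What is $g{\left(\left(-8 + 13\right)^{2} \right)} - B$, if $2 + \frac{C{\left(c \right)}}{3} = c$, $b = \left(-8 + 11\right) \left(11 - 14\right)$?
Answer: $14023$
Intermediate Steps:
$g{\left(O \right)} = -510 + O^{2} + 606 O$
$b = -9$ ($b = 3 \left(-3\right) = -9$)
$C{\left(c \right)} = -6 + 3 c$
$B = 1242$ ($B = \left(-6 + 3 \left(-44\right)\right) \left(-9\right) = \left(-6 - 132\right) \left(-9\right) = \left(-138\right) \left(-9\right) = 1242$)
$g{\left(\left(-8 + 13\right)^{2} \right)} - B = \left(-510 + \left(\left(-8 + 13\right)^{2}\right)^{2} + 606 \left(-8 + 13\right)^{2}\right) - 1242 = \left(-510 + \left(5^{2}\right)^{2} + 606 \cdot 5^{2}\right) - 1242 = \left(-510 + 25^{2} + 606 \cdot 25\right) - 1242 = \left(-510 + 625 + 15150\right) - 1242 = 15265 - 1242 = 14023$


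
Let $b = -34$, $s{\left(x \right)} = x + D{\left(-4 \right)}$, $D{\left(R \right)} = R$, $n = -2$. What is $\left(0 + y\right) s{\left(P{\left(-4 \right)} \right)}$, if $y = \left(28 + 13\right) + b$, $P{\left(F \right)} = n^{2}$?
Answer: $0$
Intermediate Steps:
$P{\left(F \right)} = 4$ ($P{\left(F \right)} = \left(-2\right)^{2} = 4$)
$s{\left(x \right)} = -4 + x$ ($s{\left(x \right)} = x - 4 = -4 + x$)
$y = 7$ ($y = \left(28 + 13\right) - 34 = 41 - 34 = 7$)
$\left(0 + y\right) s{\left(P{\left(-4 \right)} \right)} = \left(0 + 7\right) \left(-4 + 4\right) = 7 \cdot 0 = 0$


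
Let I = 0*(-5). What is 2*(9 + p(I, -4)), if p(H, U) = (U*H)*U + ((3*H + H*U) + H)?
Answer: 18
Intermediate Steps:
I = 0
p(H, U) = 4*H + H*U + H*U**2 (p(H, U) = (H*U)*U + (4*H + H*U) = H*U**2 + (4*H + H*U) = 4*H + H*U + H*U**2)
2*(9 + p(I, -4)) = 2*(9 + 0*(4 - 4 + (-4)**2)) = 2*(9 + 0*(4 - 4 + 16)) = 2*(9 + 0*16) = 2*(9 + 0) = 2*9 = 18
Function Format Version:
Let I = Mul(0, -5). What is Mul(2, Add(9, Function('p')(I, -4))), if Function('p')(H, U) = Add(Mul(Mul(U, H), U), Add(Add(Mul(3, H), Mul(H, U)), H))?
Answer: 18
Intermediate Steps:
I = 0
Function('p')(H, U) = Add(Mul(4, H), Mul(H, U), Mul(H, Pow(U, 2))) (Function('p')(H, U) = Add(Mul(Mul(H, U), U), Add(Mul(4, H), Mul(H, U))) = Add(Mul(H, Pow(U, 2)), Add(Mul(4, H), Mul(H, U))) = Add(Mul(4, H), Mul(H, U), Mul(H, Pow(U, 2))))
Mul(2, Add(9, Function('p')(I, -4))) = Mul(2, Add(9, Mul(0, Add(4, -4, Pow(-4, 2))))) = Mul(2, Add(9, Mul(0, Add(4, -4, 16)))) = Mul(2, Add(9, Mul(0, 16))) = Mul(2, Add(9, 0)) = Mul(2, 9) = 18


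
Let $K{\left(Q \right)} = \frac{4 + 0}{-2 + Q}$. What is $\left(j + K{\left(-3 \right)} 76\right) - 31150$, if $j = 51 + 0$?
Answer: $- \frac{155799}{5} \approx -31160.0$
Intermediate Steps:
$K{\left(Q \right)} = \frac{4}{-2 + Q}$
$j = 51$
$\left(j + K{\left(-3 \right)} 76\right) - 31150 = \left(51 + \frac{4}{-2 - 3} \cdot 76\right) - 31150 = \left(51 + \frac{4}{-5} \cdot 76\right) - 31150 = \left(51 + 4 \left(- \frac{1}{5}\right) 76\right) - 31150 = \left(51 - \frac{304}{5}\right) - 31150 = - \frac{49}{5} - 31150 = - \frac{155799}{5}$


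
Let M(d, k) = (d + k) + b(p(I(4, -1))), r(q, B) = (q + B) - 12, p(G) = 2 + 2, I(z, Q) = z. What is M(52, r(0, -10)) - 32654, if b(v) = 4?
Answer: -32620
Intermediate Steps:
p(G) = 4
r(q, B) = -12 + B + q (r(q, B) = (B + q) - 12 = -12 + B + q)
M(d, k) = 4 + d + k (M(d, k) = (d + k) + 4 = 4 + d + k)
M(52, r(0, -10)) - 32654 = (4 + 52 + (-12 - 10 + 0)) - 32654 = (4 + 52 - 22) - 32654 = 34 - 32654 = -32620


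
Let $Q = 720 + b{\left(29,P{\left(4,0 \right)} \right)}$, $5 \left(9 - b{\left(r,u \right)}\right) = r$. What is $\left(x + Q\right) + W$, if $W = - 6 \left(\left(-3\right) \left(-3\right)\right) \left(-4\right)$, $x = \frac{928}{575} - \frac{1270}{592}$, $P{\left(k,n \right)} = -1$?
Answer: $\frac{159761403}{170200} \approx 938.67$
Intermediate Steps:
$b{\left(r,u \right)} = 9 - \frac{r}{5}$
$x = - \frac{90437}{170200}$ ($x = 928 \cdot \frac{1}{575} - \frac{635}{296} = \frac{928}{575} - \frac{635}{296} = - \frac{90437}{170200} \approx -0.53136$)
$Q = \frac{3616}{5}$ ($Q = 720 + \left(9 - \frac{29}{5}\right) = 720 + \frac{16}{5} = \frac{3616}{5} \approx 723.2$)
$W = 216$ ($W = \left(-6\right) 9 \left(-4\right) = \left(-54\right) \left(-4\right) = 216$)
$\left(x + Q\right) + W = \left(- \frac{90437}{170200} + \frac{3616}{5}\right) + 216 = \frac{122998203}{170200} + 216 = \frac{159761403}{170200}$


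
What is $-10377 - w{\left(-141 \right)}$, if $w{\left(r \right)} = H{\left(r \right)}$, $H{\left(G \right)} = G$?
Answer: $-10236$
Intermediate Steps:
$w{\left(r \right)} = r$
$-10377 - w{\left(-141 \right)} = -10377 - -141 = -10377 + 141 = -10236$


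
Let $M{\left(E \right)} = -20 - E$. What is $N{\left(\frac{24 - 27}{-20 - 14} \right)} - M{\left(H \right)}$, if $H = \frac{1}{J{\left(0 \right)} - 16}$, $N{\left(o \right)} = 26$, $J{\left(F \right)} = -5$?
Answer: $\frac{965}{21} \approx 45.952$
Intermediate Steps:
$H = - \frac{1}{21}$ ($H = \frac{1}{-5 - 16} = \frac{1}{-21} = - \frac{1}{21} \approx -0.047619$)
$N{\left(\frac{24 - 27}{-20 - 14} \right)} - M{\left(H \right)} = 26 - \left(-20 - - \frac{1}{21}\right) = 26 - \left(-20 + \frac{1}{21}\right) = 26 - - \frac{419}{21} = 26 + \frac{419}{21} = \frac{965}{21}$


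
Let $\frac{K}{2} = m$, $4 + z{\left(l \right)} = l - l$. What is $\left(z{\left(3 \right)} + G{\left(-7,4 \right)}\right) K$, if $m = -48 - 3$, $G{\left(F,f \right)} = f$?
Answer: $0$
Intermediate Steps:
$z{\left(l \right)} = -4$ ($z{\left(l \right)} = -4 + \left(l - l\right) = -4 + 0 = -4$)
$m = -51$
$K = -102$ ($K = 2 \left(-51\right) = -102$)
$\left(z{\left(3 \right)} + G{\left(-7,4 \right)}\right) K = \left(-4 + 4\right) \left(-102\right) = 0 \left(-102\right) = 0$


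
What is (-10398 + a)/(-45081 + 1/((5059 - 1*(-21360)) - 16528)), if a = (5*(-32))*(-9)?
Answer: 44301789/222948085 ≈ 0.19871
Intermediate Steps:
a = 1440 (a = -160*(-9) = 1440)
(-10398 + a)/(-45081 + 1/((5059 - 1*(-21360)) - 16528)) = (-10398 + 1440)/(-45081 + 1/((5059 - 1*(-21360)) - 16528)) = -8958/(-45081 + 1/((5059 + 21360) - 16528)) = -8958/(-45081 + 1/(26419 - 16528)) = -8958/(-45081 + 1/9891) = -8958/(-445896170/9891) = -8958*(-9891/445896170) = 44301789/222948085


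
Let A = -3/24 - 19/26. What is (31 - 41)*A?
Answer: 445/52 ≈ 8.5577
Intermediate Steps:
A = -89/104 (A = -3*1/24 - 19*1/26 = -1/8 - 19/26 = -89/104 ≈ -0.85577)
(31 - 41)*A = (31 - 41)*(-89/104) = -10*(-89/104) = 445/52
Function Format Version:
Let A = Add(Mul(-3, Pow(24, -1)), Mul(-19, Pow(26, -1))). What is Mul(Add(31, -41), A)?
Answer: Rational(445, 52) ≈ 8.5577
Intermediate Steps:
A = Rational(-89, 104) (A = Add(Mul(-3, Rational(1, 24)), Mul(-19, Rational(1, 26))) = Add(Rational(-1, 8), Rational(-19, 26)) = Rational(-89, 104) ≈ -0.85577)
Mul(Add(31, -41), A) = Mul(Add(31, -41), Rational(-89, 104)) = Mul(-10, Rational(-89, 104)) = Rational(445, 52)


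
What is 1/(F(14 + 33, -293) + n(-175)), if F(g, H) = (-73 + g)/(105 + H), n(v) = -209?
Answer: -94/19633 ≈ -0.0047879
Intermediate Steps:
F(g, H) = (-73 + g)/(105 + H)
1/(F(14 + 33, -293) + n(-175)) = 1/((-73 + (14 + 33))/(105 - 293) - 209) = 1/((-73 + 47)/(-188) - 209) = 1/(-1/188*(-26) - 209) = 1/(13/94 - 209) = 1/(-19633/94) = -94/19633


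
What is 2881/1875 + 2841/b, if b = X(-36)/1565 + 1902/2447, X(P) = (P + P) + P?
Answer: 6802458360833/1695221250 ≈ 4012.7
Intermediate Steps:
X(P) = 3*P (X(P) = 2*P + P = 3*P)
b = 2712354/3829555 (b = (3*(-36))/1565 + 1902/2447 = -108*1/1565 + 1902*(1/2447) = -108/1565 + 1902/2447 = 2712354/3829555 ≈ 0.70827)
2881/1875 + 2841/b = 2881/1875 + 2841/(2712354/3829555) = 2881*(1/1875) + 2841*(3829555/2712354) = 2881/1875 + 3626588585/904118 = 6802458360833/1695221250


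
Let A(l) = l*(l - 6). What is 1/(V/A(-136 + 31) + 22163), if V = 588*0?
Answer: 1/22163 ≈ 4.5120e-5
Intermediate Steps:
V = 0
A(l) = l*(-6 + l)
1/(V/A(-136 + 31) + 22163) = 1/(0/(((-136 + 31)*(-6 + (-136 + 31)))) + 22163) = 1/(0/((-105*(-6 - 105))) + 22163) = 1/(0/((-105*(-111))) + 22163) = 1/(0/11655 + 22163) = 1/(0*(1/11655) + 22163) = 1/(0 + 22163) = 1/22163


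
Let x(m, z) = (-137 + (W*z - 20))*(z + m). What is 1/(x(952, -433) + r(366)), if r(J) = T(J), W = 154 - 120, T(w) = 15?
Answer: -1/7722186 ≈ -1.2950e-7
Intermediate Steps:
W = 34
r(J) = 15
x(m, z) = (-157 + 34*z)*(m + z) (x(m, z) = (-137 + (34*z - 20))*(z + m) = (-137 + (-20 + 34*z))*(m + z) = (-157 + 34*z)*(m + z))
1/(x(952, -433) + r(366)) = 1/((-157*952 - 157*(-433) + 34*(-433)² + 34*952*(-433)) + 15) = 1/((-149464 + 67981 + 34*187489 - 14015344) + 15) = 1/((-149464 + 67981 + 6374626 - 14015344) + 15) = 1/(-7722201 + 15) = 1/(-7722186) = -1/7722186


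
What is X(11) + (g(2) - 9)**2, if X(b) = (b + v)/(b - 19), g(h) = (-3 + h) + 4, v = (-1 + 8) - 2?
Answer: 34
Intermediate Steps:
v = 5 (v = 7 - 2 = 5)
g(h) = 1 + h
X(b) = (5 + b)/(-19 + b) (X(b) = (b + 5)/(b - 19) = (5 + b)/(-19 + b))
X(11) + (g(2) - 9)**2 = (5 + 11)/(-19 + 11) + ((1 + 2) - 9)**2 = 16/(-8) + (3 - 9)**2 = -1/8*16 + (-6)**2 = -2 + 36 = 34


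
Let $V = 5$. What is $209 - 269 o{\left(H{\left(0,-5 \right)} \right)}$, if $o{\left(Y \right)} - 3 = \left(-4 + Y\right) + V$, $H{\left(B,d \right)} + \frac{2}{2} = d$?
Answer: $747$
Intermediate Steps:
$H{\left(B,d \right)} = -1 + d$
$o{\left(Y \right)} = 4 + Y$ ($o{\left(Y \right)} = 3 + \left(\left(-4 + Y\right) + 5\right) = 3 + \left(1 + Y\right) = 4 + Y$)
$209 - 269 o{\left(H{\left(0,-5 \right)} \right)} = 209 - 269 \left(4 - 6\right) = 209 - -538 = 209 + 538 = 747$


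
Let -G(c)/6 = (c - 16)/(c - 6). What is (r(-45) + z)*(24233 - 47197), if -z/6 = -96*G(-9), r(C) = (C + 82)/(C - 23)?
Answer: 2248847297/17 ≈ 1.3229e+8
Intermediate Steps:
r(C) = (82 + C)/(-23 + C)
G(c) = -6*(-16 + c)/(-6 + c) (G(c) = -6*(c - 16)/(c - 6) = -6*(-16 + c)/(-6 + c))
z = -5760 (z = -(-576)*6*(16 - 1*(-9))/(-6 - 9) = -(-576)*6*(16 + 9)/(-15) = -(-576)*6*(-1/15)*25 = -(-576)*(-10) = -6*960 = -5760)
(r(-45) + z)*(24233 - 47197) = ((82 - 45)/(-23 - 45) - 5760)*(24233 - 47197) = (37/(-68) - 5760)*(-22964) = (-1/68*37 - 5760)*(-22964) = (-37/68 - 5760)*(-22964) = -391717/68*(-22964) = 2248847297/17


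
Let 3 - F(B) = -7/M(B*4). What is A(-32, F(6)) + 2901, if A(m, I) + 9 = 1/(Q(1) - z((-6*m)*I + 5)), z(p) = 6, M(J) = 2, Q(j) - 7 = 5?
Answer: 17353/6 ≈ 2892.2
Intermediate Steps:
Q(j) = 12 (Q(j) = 7 + 5 = 12)
F(B) = 13/2 (F(B) = 3 - (-7)/2 = 3 - 1*(-7/2) = 3 + 7/2 = 13/2)
A(m, I) = -53/6 (A(m, I) = -9 + 1/(12 - 1*6) = -9 + 1/(12 - 6) = -9 + 1/6 = -9 + ⅙ = -53/6)
A(-32, F(6)) + 2901 = -53/6 + 2901 = 17353/6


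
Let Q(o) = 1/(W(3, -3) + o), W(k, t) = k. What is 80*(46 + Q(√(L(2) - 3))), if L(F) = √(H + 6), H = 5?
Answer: 3680 + 80/(3 + √(-3 + √11)) ≈ 3702.5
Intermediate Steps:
L(F) = √11 (L(F) = √(5 + 6) = √11)
Q(o) = 1/(3 + o)
80*(46 + Q(√(L(2) - 3))) = 80*(46 + 1/(3 + √(√11 - 3))) = 80*(46 + 1/(3 + √(-3 + √11))) = 3680 + 80/(3 + √(-3 + √11))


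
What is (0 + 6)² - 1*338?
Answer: -302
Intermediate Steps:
(0 + 6)² - 1*338 = 6² - 338 = 36 - 338 = -302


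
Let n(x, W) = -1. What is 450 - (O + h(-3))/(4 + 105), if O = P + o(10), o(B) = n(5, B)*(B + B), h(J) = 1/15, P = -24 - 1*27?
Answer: 736814/1635 ≈ 450.65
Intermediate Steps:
P = -51 (P = -24 - 27 = -51)
h(J) = 1/15
o(B) = -2*B (o(B) = -(B + B) = -2*B)
O = -71 (O = -51 - 2*10 = -51 - 20 = -71)
450 - (O + h(-3))/(4 + 105) = 450 - (-71 + 1/15)/(4 + 105) = 450 - (-1064)/(15*109) = 450 - 1*(-1064/1635) = 450 + 1064/1635 = 736814/1635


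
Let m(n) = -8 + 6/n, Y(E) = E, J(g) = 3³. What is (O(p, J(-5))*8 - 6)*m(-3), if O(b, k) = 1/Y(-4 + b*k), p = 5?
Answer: 7780/131 ≈ 59.389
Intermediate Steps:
J(g) = 27
O(b, k) = 1/(-4 + b*k)
(O(p, J(-5))*8 - 6)*m(-3) = (8/(-4 + 5*27) - 6)*(-8 + 6/(-3)) = (8/(-4 + 135) - 6)*(-8 + 6*(-⅓)) = (8/131 - 6)*(-8 - 2) = ((1/131)*8 - 6)*(-10) = (8/131 - 6)*(-10) = -778/131*(-10) = 7780/131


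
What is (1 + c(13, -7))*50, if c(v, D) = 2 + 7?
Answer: 500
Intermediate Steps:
c(v, D) = 9
(1 + c(13, -7))*50 = (1 + 9)*50 = 10*50 = 500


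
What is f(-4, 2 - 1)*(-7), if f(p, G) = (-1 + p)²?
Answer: -175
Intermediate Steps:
f(-4, 2 - 1)*(-7) = (-1 - 4)²*(-7) = (-5)²*(-7) = 25*(-7) = -175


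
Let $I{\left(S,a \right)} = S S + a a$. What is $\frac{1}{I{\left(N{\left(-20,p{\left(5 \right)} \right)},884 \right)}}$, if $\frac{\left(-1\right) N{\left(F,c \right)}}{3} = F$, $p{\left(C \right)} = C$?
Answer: $\frac{1}{785056} \approx 1.2738 \cdot 10^{-6}$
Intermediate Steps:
$N{\left(F,c \right)} = - 3 F$
$I{\left(S,a \right)} = S^{2} + a^{2}$
$\frac{1}{I{\left(N{\left(-20,p{\left(5 \right)} \right)},884 \right)}} = \frac{1}{\left(\left(-3\right) \left(-20\right)\right)^{2} + 884^{2}} = \frac{1}{60^{2} + 781456} = \frac{1}{3600 + 781456} = \frac{1}{785056}$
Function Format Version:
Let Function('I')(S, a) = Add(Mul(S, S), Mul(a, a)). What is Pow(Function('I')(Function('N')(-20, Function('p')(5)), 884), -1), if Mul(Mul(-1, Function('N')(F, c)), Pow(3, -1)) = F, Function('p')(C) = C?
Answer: Rational(1, 785056) ≈ 1.2738e-6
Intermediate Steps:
Function('N')(F, c) = Mul(-3, F)
Function('I')(S, a) = Add(Pow(S, 2), Pow(a, 2))
Pow(Function('I')(Function('N')(-20, Function('p')(5)), 884), -1) = Pow(Add(Pow(Mul(-3, -20), 2), Pow(884, 2)), -1) = Pow(Add(Pow(60, 2), 781456), -1) = Pow(Add(3600, 781456), -1) = Pow(785056, -1) = Rational(1, 785056)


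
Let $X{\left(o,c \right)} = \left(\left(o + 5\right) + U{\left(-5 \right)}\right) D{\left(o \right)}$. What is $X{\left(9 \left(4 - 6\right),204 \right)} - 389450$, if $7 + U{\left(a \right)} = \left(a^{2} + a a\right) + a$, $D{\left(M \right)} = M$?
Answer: $-389900$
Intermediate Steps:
$U{\left(a \right)} = -7 + a + 2 a^{2}$ ($U{\left(a \right)} = -7 + \left(\left(a^{2} + a a\right) + a\right) = -7 + \left(\left(a^{2} + a^{2}\right) + a\right) = -7 + \left(2 a^{2} + a\right) = -7 + \left(a + 2 a^{2}\right) = -7 + a + 2 a^{2}$)
$X{\left(o,c \right)} = o \left(43 + o\right)$ ($X{\left(o,c \right)} = \left(\left(o + 5\right) - \left(12 - 50\right)\right) o = \left(\left(5 + o\right) - -38\right) o = \left(\left(5 + o\right) + 38\right) o = \left(43 + o\right) o = o \left(43 + o\right)$)
$X{\left(9 \left(4 - 6\right),204 \right)} - 389450 = 9 \left(4 - 6\right) \left(43 + 9 \left(4 - 6\right)\right) - 389450 = 9 \left(-2\right) \left(43 + 9 \left(-2\right)\right) - 389450 = - 18 \left(43 - 18\right) - 389450 = \left(-18\right) 25 - 389450 = -450 - 389450 = -389900$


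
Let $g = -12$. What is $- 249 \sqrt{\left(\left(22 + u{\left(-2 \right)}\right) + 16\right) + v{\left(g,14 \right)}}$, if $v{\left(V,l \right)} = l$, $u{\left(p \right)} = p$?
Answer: $- 1245 \sqrt{2} \approx -1760.7$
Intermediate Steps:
$- 249 \sqrt{\left(\left(22 + u{\left(-2 \right)}\right) + 16\right) + v{\left(g,14 \right)}} = - 249 \sqrt{\left(\left(22 - 2\right) + 16\right) + 14} = - 249 \sqrt{\left(20 + 16\right) + 14} = - 249 \sqrt{36 + 14} = - 249 \sqrt{50} = - 249 \cdot 5 \sqrt{2} = - 1245 \sqrt{2}$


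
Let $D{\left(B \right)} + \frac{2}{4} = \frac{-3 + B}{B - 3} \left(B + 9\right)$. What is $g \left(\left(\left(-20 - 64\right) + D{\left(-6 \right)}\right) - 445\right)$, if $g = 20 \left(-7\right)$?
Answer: $73710$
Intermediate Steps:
$D{\left(B \right)} = \frac{17}{2} + B$ ($D{\left(B \right)} = - \frac{1}{2} + \frac{-3 + B}{B - 3} \left(B + 9\right) = - \frac{1}{2} + \frac{-3 + B}{-3 + B} \left(9 + B\right) = - \frac{1}{2} + 1 \left(9 + B\right) = - \frac{1}{2} + \left(9 + B\right) = \frac{17}{2} + B$)
$g = -140$
$g \left(\left(\left(-20 - 64\right) + D{\left(-6 \right)}\right) - 445\right) = - 140 \left(\left(\left(-20 - 64\right) + \left(\frac{17}{2} - 6\right)\right) - 445\right) = - 140 \left(\left(-84 + \frac{5}{2}\right) - 445\right) = - 140 \left(- \frac{163}{2} - 445\right) = \left(-140\right) \left(- \frac{1053}{2}\right) = 73710$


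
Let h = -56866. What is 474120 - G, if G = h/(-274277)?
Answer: 130040154374/274277 ≈ 4.7412e+5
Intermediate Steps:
G = 56866/274277 (G = -56866/(-274277) = -56866*(-1/274277) = 56866/274277 ≈ 0.20733)
474120 - G = 474120 - 1*56866/274277 = 474120 - 56866/274277 = 130040154374/274277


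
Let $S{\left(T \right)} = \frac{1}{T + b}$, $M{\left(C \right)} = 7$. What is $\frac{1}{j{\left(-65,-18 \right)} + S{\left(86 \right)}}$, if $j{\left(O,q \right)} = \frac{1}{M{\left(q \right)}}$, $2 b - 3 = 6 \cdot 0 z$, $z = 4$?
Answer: $\frac{175}{27} \approx 6.4815$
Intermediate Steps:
$b = \frac{3}{2}$ ($b = \frac{3}{2} + \frac{6 \cdot 0 \cdot 4}{2} = \frac{3}{2} + \frac{0 \cdot 4}{2} = \frac{3}{2} + \frac{1}{2} \cdot 0 = \frac{3}{2} + 0 = \frac{3}{2} \approx 1.5$)
$j{\left(O,q \right)} = \frac{1}{7}$
$S{\left(T \right)} = \frac{1}{\frac{3}{2} + T}$ ($S{\left(T \right)} = \frac{1}{T + \frac{3}{2}} = \frac{1}{\frac{3}{2} + T}$)
$\frac{1}{j{\left(-65,-18 \right)} + S{\left(86 \right)}} = \frac{1}{\frac{1}{7} + \frac{2}{3 + 2 \cdot 86}} = \frac{1}{\frac{1}{7} + \frac{2}{3 + 172}} = \frac{1}{\frac{1}{7} + \frac{2}{175}} = \frac{1}{\frac{27}{175}} = \frac{175}{27}$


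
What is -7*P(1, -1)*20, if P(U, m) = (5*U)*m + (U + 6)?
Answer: -280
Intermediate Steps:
P(U, m) = 6 + U + 5*U*m (P(U, m) = 5*U*m + (6 + U) = 6 + U + 5*U*m)
-7*P(1, -1)*20 = -7*(6 + 1 + 5*1*(-1))*20 = -7*(6 + 1 - 5)*20 = -7*2*20 = -14*20 = -280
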